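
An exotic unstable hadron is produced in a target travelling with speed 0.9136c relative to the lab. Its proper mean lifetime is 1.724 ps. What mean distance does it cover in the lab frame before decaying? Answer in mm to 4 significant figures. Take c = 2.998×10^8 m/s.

d ≈ 1.161 mm

γ = 1/√(1 − 0.9136²) = 2.45933
Dilated lifetime: Δt = γτ₀ = 2.45933 × 1.724 ps = 4.23989 ps
d = vΔt = 0.9136c × 4.23989 ps = 2.73897×10^8 m/s × 4.23989×10^-12 s = 1.161 mm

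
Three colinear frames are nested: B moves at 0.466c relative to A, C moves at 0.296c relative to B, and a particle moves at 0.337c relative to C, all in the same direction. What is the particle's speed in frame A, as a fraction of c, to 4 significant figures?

u ≈ 0.8213c

Compose boost 2: (0.296 + 0.466)/(1 + 0.296×0.466) = 0.7620/1.13794 = 0.669633
Compose boost 3: (0.337 + 0.669633)/(1 + 0.337×0.669633) = 1.00663/1.22567 = 0.8213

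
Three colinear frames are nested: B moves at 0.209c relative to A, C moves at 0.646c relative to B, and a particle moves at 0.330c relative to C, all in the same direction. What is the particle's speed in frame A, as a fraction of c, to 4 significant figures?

u ≈ 0.8676c

Compose boost 2: (0.646 + 0.209)/(1 + 0.646×0.209) = 0.8550/1.13501 = 0.753295
Compose boost 3: (0.330 + 0.753295)/(1 + 0.330×0.753295) = 1.08329/1.24859 = 0.8676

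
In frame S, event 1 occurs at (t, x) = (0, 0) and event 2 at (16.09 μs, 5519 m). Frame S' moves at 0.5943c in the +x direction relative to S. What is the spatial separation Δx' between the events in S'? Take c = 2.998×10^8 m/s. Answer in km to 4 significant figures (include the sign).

Δx' ≈ 3.298 km

γ = 1/√(1 − 0.5943²) = 1.24340
Δx' = γ(Δx − vΔt) = 1.24340 × (5519 m − 0.5943×(2.998×10^8 m/s)×16.09×10^-6 s)
= 1.24340 × (2652.23 m) = 3.298 km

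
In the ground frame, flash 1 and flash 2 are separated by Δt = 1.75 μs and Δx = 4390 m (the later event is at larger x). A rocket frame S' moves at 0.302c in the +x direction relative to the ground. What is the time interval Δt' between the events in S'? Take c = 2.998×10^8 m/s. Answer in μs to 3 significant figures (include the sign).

γ = 1/√(1 − 0.302²) = 1.0490
Δt' = γ(Δt − vΔx/c²) = 1.0490 × (1.75 μs − 0.302×4390 m / (2.998×10^8 m/s))
= 1.0490 × (-2.6722 μs) = -2.80 μs

Δt' ≈ -2.80 μs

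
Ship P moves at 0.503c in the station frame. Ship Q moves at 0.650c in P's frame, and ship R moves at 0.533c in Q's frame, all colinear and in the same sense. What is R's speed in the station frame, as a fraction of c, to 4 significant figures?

u ≈ 0.9582c

Compose boost 2: (0.650 + 0.503)/(1 + 0.650×0.503) = 1.153/1.32695 = 0.868910
Compose boost 3: (0.533 + 0.868910)/(1 + 0.533×0.868910) = 1.40191/1.46313 = 0.9582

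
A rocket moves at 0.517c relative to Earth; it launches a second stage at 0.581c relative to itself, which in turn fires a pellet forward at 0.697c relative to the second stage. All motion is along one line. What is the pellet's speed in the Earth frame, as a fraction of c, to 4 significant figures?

Compose boost 2: (0.581 + 0.517)/(1 + 0.581×0.517) = 1.098/1.30038 = 0.844371
Compose boost 3: (0.697 + 0.844371)/(1 + 0.697×0.844371) = 1.54137/1.58853 = 0.9703

u ≈ 0.9703c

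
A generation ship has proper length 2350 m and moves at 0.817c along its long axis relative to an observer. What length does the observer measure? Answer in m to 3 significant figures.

γ = 1/√(1 − 0.817²) = 1.7342
Length contraction: L = L₀/γ = 2350/1.7342 = 1360 m

L ≈ 1360 m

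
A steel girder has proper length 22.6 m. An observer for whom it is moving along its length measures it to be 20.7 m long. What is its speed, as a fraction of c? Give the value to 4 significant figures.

γ = L₀/L = 22.6/20.7 = 1.09179
β = √(1 − 1/γ²) = 0.4013

β ≈ 0.4013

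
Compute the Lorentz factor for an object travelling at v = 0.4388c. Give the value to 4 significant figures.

γ = 1/√(1 − β²) = 1/√(1 − 0.4388²) = 1/√(0.807455) = 1.113

γ ≈ 1.113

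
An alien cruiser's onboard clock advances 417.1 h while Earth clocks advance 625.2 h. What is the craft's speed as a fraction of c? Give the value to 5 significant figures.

γ = Δt/τ₀ = 625.2/417.1 = 1.498921
β = √(1 − 1/γ²) = √(1 − 1/1.498921²) = 0.74493

β ≈ 0.74493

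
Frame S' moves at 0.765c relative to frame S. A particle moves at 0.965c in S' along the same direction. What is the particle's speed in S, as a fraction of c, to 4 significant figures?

u ≈ 0.9953c

Relativistic velocity addition: u = (u' + v)/(1 + u'v/c²)
= (0.965 + 0.765)/(1 + 0.965×0.765) = 1.730/1.73822 = 0.9953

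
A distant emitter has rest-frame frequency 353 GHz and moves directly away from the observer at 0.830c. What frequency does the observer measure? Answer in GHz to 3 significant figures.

f_obs ≈ 108 GHz

Relativistic Doppler: f_obs = f_src √((1−β)/(1+β))
= 353 × √(0.17000/1.8300) = 353 × 0.30479 = 108 GHz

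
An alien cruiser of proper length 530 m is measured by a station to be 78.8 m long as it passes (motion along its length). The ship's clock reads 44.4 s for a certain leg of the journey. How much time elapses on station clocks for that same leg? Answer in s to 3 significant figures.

Δt ≈ 299 s

Length contraction ⇒ γ = L₀/L = 530/78.8 = 6.7259
Time dilation: Δt = γτ₀ = 6.7259 × 44.4 s = 299 s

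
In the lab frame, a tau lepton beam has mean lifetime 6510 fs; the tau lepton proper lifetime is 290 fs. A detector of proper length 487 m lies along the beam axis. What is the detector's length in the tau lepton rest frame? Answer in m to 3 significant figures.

L ≈ 21.7 m

Time dilation ⇒ γ = Δt/τ₀ = 6510/290 = 22.448
Length contraction: L = L₀/γ = 487/22.448 = 21.7 m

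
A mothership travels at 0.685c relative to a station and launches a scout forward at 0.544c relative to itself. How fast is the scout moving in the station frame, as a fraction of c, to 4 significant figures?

u ≈ 0.8954c

Compose boost 2: (0.544 + 0.685)/(1 + 0.544×0.685) = 1.229/1.37264 = 0.8954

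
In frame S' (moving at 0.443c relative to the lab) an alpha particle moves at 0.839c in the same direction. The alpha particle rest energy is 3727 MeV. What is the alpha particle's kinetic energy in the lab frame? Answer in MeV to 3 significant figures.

K ≈ 6750 MeV

u_lab = (0.839 + 0.443)/(1 + 0.839×0.443) = 0.934622
γ = 1/√(1 − 0.934622²) = 2.8118
K = (γ − 1)m₀c² = (2.8118 − 1) × 3727 = 1.8118 × 3727 = 6750 MeV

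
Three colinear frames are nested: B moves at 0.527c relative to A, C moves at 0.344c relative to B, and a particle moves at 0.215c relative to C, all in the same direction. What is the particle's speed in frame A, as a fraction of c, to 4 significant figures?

Compose boost 2: (0.344 + 0.527)/(1 + 0.344×0.527) = 0.8710/1.18129 = 0.737331
Compose boost 3: (0.215 + 0.737331)/(1 + 0.215×0.737331) = 0.952331/1.15853 = 0.8220

u ≈ 0.8220c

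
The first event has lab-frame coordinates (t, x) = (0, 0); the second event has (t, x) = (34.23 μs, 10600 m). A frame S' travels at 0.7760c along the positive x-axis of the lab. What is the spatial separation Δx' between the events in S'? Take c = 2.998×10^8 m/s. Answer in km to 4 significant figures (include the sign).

Δx' ≈ 4.180 km

γ = 1/√(1 − 0.7760²) = 1.58546
Δx' = γ(Δx − vΔt) = 1.58546 × (10600 m − 0.7760×(2.998×10^8 m/s)×34.23×10^-6 s)
= 1.58546 × (2636.57 m) = 4.180 km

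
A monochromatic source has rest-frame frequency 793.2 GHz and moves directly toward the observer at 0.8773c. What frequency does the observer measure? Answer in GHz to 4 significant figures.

Relativistic Doppler: f_obs = f_src √((1+β)/(1−β))
= 793.2 × √(1.87730/0.122700) = 793.2 × 3.91151 = 3103 GHz

f_obs ≈ 3103 GHz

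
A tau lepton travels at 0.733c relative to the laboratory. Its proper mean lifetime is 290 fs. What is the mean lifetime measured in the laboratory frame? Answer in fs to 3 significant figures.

γ = 1/√(1 − 0.733²) = 1.4701
Time dilation: Δt = γτ₀ = 1.4701 × 290 fs = 426 fs

Δt ≈ 426 fs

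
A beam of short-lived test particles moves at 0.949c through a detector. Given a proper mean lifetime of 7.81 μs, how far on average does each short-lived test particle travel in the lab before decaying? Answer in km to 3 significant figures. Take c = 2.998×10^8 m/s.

γ = 1/√(1 − 0.949²) = 3.1718
Dilated lifetime: Δt = γτ₀ = 3.1718 × 7.81 μs = 24.772 μs
d = vΔt = 0.949c × 24.772 μs = 2.8451×10^8 m/s × 2.4772×10^-5 s = 7.05 km

d ≈ 7.05 km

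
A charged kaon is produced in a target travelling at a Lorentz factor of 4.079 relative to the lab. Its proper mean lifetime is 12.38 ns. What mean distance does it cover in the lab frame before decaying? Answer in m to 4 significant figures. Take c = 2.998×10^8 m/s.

d ≈ 14.68 m

β = √(1 − 1/γ²) = √(1 − 1/4.079²) = 0.969483
Dilated lifetime: Δt = γτ₀ = 4.079 × 12.38 ns = 50.4980 ns
d = vΔt = 0.969483c × 50.4980 ns = 2.90651×10^8 m/s × 5.04980×10^-8 s = 14.68 m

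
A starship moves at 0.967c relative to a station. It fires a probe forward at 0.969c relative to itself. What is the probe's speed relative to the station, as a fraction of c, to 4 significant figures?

u ≈ 0.9995c

Relativistic velocity addition: u = (u' + v)/(1 + u'v/c²)
= (0.969 + 0.967)/(1 + 0.969×0.967) = 1.936/1.93702 = 0.9995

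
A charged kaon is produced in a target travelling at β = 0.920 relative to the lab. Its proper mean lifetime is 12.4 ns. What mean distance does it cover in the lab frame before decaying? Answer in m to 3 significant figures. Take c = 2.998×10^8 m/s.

d ≈ 8.73 m

γ = 1/√(1 − 0.920²) = 2.5516
Dilated lifetime: Δt = γτ₀ = 2.5516 × 12.4 ns = 31.639 ns
d = vΔt = 0.920c × 31.639 ns = 2.7582×10^8 m/s × 3.1639×10^-8 s = 8.73 m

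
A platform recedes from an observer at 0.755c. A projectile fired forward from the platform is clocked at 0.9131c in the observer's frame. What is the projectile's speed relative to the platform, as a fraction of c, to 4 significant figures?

u' ≈ 0.5090c

Inverse velocity addition: u' = (u − v)/(1 − uv/c²)
= (0.9131 − 0.755)/(1 − 0.9131×0.755) = 0.1581/0.310609 = 0.5090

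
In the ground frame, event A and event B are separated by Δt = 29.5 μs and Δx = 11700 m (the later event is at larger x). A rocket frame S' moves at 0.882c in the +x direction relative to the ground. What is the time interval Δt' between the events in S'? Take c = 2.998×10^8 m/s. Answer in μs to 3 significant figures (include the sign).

Δt' ≈ -10.4 μs

γ = 1/√(1 − 0.882²) = 2.1220
Δt' = γ(Δt − vΔx/c²) = 2.1220 × (29.5 μs − 0.882×11700 m / (2.998×10^8 m/s))
= 2.1220 × (-4.9209 μs) = -10.4 μs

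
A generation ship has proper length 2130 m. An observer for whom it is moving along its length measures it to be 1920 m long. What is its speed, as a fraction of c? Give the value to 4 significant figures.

γ = L₀/L = 2130/1920 = 1.10938
β = √(1 − 1/γ²) = 0.4330

β ≈ 0.4330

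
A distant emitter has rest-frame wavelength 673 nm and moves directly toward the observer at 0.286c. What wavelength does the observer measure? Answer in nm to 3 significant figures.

λ_obs ≈ 501 nm

Relativistic Doppler: λ_obs = λ_src √((1−β)/(1+β))
= 673 × √(0.71400/1.2860) = 673 × 0.74512 = 501 nm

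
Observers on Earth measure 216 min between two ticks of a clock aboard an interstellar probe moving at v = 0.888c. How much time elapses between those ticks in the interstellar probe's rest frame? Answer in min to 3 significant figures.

τ₀ ≈ 99.3 min

γ = 1/√(1 − 0.888²) = 2.1747
Proper time: τ₀ = Δt/γ = 216/2.1747 = 99.3 min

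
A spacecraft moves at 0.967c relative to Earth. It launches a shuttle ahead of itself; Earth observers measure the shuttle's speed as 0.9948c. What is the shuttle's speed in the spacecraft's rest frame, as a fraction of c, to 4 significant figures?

Inverse velocity addition: u' = (u − v)/(1 − uv/c²)
= (0.9948 − 0.967)/(1 − 0.9948×0.967) = 0.02780/0.0380284 = 0.7310

u' ≈ 0.7310c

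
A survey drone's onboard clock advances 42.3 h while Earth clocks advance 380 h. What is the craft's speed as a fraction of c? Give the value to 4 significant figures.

β ≈ 0.9938

γ = Δt/τ₀ = 380/42.3 = 8.98345
β = √(1 − 1/γ²) = √(1 − 1/8.98345²) = 0.9938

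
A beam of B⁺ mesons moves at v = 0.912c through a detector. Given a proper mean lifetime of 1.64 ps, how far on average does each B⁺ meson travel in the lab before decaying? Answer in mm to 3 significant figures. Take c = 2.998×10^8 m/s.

d ≈ 1.09 mm

γ = 1/√(1 − 0.912²) = 2.4379
Dilated lifetime: Δt = γτ₀ = 2.4379 × 1.64 ps = 3.9981 ps
d = vΔt = 0.912c × 3.9981 ps = 2.7342×10^8 m/s × 3.9981×10^-12 s = 1.09 mm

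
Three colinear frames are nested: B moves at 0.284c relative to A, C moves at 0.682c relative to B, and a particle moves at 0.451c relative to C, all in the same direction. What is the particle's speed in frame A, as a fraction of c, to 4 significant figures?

Compose boost 2: (0.682 + 0.284)/(1 + 0.682×0.284) = 0.9660/1.19369 = 0.809257
Compose boost 3: (0.451 + 0.809257)/(1 + 0.451×0.809257) = 1.26026/1.36497 = 0.9233

u ≈ 0.9233c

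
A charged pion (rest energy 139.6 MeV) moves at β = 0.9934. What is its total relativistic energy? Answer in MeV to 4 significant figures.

γ = 1/√(1 − 0.9934²) = 8.71828
E = γm₀c² = 8.71828 × 139.6 MeV = 1217 MeV

E ≈ 1217 MeV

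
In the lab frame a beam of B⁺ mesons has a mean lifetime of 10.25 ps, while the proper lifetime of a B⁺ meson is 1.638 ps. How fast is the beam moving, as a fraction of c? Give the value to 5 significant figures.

γ = Δt/τ₀ = 10.25/1.638 = 6.257631
β = √(1 − 1/γ²) = √(1 − 1/6.257631²) = 0.98715

β ≈ 0.98715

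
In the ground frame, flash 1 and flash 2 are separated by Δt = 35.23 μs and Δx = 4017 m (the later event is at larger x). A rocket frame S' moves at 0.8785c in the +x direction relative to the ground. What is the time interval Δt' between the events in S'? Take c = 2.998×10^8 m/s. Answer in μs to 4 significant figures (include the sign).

Δt' ≈ 49.10 μs

γ = 1/√(1 − 0.8785²) = 2.09318
Δt' = γ(Δt − vΔx/c²) = 2.09318 × (35.23 μs − 0.8785×4017 m / (2.998×10^8 m/s))
= 2.09318 × (23.4590 μs) = 49.10 μs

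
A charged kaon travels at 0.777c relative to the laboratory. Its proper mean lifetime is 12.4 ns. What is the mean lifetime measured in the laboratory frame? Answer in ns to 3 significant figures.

γ = 1/√(1 − 0.777²) = 1.5886
Time dilation: Δt = γτ₀ = 1.5886 × 12.4 ns = 19.7 ns

Δt ≈ 19.7 ns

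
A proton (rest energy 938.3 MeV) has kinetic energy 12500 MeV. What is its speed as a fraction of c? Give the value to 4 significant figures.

β ≈ 0.9976

γ = 1 + K/(m₀c²) = 1 + 12500/938.3 = 14.3220
β = √(1 − 1/γ²) = 0.9976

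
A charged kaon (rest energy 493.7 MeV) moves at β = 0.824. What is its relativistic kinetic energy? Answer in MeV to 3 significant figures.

γ = 1/√(1 − 0.824²) = 1.7649
K = (γ − 1)m₀c² = (1.7649 − 1) × 493.7 MeV = 0.76495 × 493.7 MeV = 378 MeV

K ≈ 378 MeV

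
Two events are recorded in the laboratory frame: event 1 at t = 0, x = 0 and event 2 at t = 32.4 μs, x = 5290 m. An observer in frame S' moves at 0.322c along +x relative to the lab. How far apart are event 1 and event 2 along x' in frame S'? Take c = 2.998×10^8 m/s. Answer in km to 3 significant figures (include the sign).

γ = 1/√(1 − 0.322²) = 1.0563
Δx' = γ(Δx − vΔt) = 1.0563 × (5290 m − 0.322×(2.998×10^8 m/s)×32.4×10^-6 s)
= 1.0563 × (2162.2 m) = 2.28 km

Δx' ≈ 2.28 km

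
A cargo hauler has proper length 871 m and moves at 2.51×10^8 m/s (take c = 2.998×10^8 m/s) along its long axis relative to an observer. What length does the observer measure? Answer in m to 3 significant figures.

β = v/c = 2.51×10^8 / 2.998×10^8 = 0.83722
γ = 1/√(1 − 0.83722²) = 1.8286
Length contraction: L = L₀/γ = 871/1.8286 = 476 m

L ≈ 476 m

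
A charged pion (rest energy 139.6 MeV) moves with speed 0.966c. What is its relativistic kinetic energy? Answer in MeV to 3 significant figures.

γ = 1/√(1 − 0.966²) = 3.8678
K = (γ − 1)m₀c² = (3.8678 − 1) × 139.6 MeV = 2.8678 × 139.6 MeV = 400 MeV

K ≈ 400 MeV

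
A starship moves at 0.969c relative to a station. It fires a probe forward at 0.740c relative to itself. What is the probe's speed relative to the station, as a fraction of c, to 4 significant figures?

u ≈ 0.9953c

Relativistic velocity addition: u = (u' + v)/(1 + u'v/c²)
= (0.740 + 0.969)/(1 + 0.740×0.969) = 1.709/1.71706 = 0.9953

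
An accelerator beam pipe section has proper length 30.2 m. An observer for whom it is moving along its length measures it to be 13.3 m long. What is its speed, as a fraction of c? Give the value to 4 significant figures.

β ≈ 0.8978

γ = L₀/L = 30.2/13.3 = 2.27068
β = √(1 − 1/γ²) = 0.8978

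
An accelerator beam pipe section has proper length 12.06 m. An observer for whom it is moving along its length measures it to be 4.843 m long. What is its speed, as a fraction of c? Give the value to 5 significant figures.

β ≈ 0.91583

γ = L₀/L = 12.06/4.843 = 2.490192
β = √(1 − 1/γ²) = 0.91583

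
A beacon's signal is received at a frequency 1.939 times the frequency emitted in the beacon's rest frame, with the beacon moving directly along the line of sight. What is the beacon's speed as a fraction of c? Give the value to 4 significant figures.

β ≈ 0.5798

f_obs/f_src = √((1+β)/(1−β)) = 1.939  ⇒  (1+β)/(1−β) = 3.75972
β = |1 − D²|/(1 + D²) = |1 − 3.75972|/(1 + 3.75972) = 0.5798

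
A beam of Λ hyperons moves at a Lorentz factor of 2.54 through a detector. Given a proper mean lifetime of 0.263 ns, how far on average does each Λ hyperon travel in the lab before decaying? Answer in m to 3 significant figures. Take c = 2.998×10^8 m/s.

β = √(1 − 1/γ²) = √(1 − 1/2.54²) = 0.91924
Dilated lifetime: Δt = γτ₀ = 2.54 × 0.263 ns = 0.66802 ns
d = vΔt = 0.91924c × 0.66802 ns = 2.7559×10^8 m/s × 6.6802×10^-10 s = 0.184 m

d ≈ 0.184 m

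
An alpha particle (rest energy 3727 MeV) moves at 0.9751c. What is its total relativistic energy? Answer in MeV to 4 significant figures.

γ = 1/√(1 − 0.9751²) = 4.50927
E = γm₀c² = 4.50927 × 3727 MeV = 16810 MeV

E ≈ 16810 MeV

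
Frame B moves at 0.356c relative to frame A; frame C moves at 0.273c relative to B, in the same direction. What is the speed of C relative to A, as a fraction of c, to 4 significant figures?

Compose boost 2: (0.273 + 0.356)/(1 + 0.273×0.356) = 0.6290/1.09719 = 0.5733

u ≈ 0.5733c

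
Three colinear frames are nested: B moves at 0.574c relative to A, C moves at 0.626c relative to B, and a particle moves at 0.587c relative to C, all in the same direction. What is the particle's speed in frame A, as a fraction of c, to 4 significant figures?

u ≈ 0.9681c

Compose boost 2: (0.626 + 0.574)/(1 + 0.626×0.574) = 1.200/1.35932 = 0.882792
Compose boost 3: (0.587 + 0.882792)/(1 + 0.587×0.882792) = 1.46979/1.51820 = 0.9681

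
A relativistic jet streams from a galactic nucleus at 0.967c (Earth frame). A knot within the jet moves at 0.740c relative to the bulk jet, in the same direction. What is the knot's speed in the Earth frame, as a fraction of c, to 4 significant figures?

u ≈ 0.9950c

Relativistic velocity addition: u = (u' + v)/(1 + u'v/c²)
= (0.740 + 0.967)/(1 + 0.740×0.967) = 1.707/1.71558 = 0.9950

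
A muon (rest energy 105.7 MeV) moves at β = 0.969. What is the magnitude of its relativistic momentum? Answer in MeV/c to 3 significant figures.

γ = 1/√(1 − 0.969²) = 4.0476
p = γβm₀c = 4.0476 × 0.969 × 105.7 MeV/c = 415 MeV/c

p ≈ 415 MeV/c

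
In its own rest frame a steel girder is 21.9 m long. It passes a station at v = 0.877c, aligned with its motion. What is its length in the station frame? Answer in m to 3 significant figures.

L ≈ 10.5 m

γ = 1/√(1 − 0.877²) = 2.0812
Length contraction: L = L₀/γ = 21.9/2.0812 = 10.5 m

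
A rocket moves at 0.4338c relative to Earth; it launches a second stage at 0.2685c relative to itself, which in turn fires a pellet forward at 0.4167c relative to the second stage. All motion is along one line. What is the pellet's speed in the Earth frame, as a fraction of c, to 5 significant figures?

u ≈ 0.82855c

Compose boost 2: (0.2685 + 0.4338)/(1 + 0.2685×0.4338) = 0.70230/1.116475 = 0.6290332
Compose boost 3: (0.4167 + 0.6290332)/(1 + 0.4167×0.6290332) = 1.045733/1.262118 = 0.82855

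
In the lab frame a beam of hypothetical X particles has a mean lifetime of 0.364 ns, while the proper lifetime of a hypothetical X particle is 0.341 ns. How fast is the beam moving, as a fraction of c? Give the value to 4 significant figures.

β ≈ 0.3498

γ = Δt/τ₀ = 0.364/0.341 = 1.06745
β = √(1 − 1/γ²) = √(1 − 1/1.06745²) = 0.3498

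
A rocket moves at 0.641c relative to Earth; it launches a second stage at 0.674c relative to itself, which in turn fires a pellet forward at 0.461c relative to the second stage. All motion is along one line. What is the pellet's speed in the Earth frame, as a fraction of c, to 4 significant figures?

Compose boost 2: (0.674 + 0.641)/(1 + 0.674×0.641) = 1.315/1.43203 = 0.918274
Compose boost 3: (0.461 + 0.918274)/(1 + 0.461×0.918274) = 1.37927/1.42332 = 0.9691

u ≈ 0.9691c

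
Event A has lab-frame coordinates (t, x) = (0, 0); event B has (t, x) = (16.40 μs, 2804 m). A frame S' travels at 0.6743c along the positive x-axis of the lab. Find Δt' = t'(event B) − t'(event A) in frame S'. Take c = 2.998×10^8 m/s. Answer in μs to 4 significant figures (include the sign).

Δt' ≈ 13.67 μs

γ = 1/√(1 − 0.6743²) = 1.35417
Δt' = γ(Δt − vΔx/c²) = 1.35417 × (16.40 μs − 0.6743×2804 m / (2.998×10^8 m/s))
= 1.35417 × (10.0933 μs) = 13.67 μs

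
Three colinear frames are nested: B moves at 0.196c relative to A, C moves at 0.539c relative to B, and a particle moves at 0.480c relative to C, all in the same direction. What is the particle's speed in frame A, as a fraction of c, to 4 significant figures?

Compose boost 2: (0.539 + 0.196)/(1 + 0.539×0.196) = 0.7350/1.10564 = 0.664771
Compose boost 3: (0.480 + 0.664771)/(1 + 0.480×0.664771) = 1.14477/1.31909 = 0.8678

u ≈ 0.8678c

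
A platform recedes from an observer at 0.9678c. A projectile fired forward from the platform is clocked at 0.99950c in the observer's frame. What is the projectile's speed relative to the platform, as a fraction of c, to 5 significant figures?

Inverse velocity addition: u' = (u − v)/(1 − uv/c²)
= (0.99950 − 0.9678)/(1 − 0.99950×0.9678) = 0.031700/0.03268390 = 0.96990

u' ≈ 0.96990c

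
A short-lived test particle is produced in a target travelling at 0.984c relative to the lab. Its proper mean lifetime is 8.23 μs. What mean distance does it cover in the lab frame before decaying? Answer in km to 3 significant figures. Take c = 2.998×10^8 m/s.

d ≈ 13.6 km

γ = 1/√(1 − 0.984²) = 5.6127
Dilated lifetime: Δt = γτ₀ = 5.6127 × 8.23 μs = 46.192 μs
d = vΔt = 0.984c × 46.192 μs = 2.9500×10^8 m/s × 4.6192×10^-5 s = 13.6 km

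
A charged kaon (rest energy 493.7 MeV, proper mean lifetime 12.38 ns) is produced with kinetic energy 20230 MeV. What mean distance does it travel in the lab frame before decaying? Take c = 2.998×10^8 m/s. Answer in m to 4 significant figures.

γ = 1 + K/(m₀c²) = 1 + 20230/493.7 = 41.9763
β = √(1 − 1/γ²) = 0.999716
Dilated lifetime: γτ₀ = 41.9763 × 12.38 ns = 519.667 ns
d = βc·γτ₀ = 0.999716 × (2.998×10^8 m/s) × 5.19667×10^-7 s = 155.8 m

d ≈ 155.8 m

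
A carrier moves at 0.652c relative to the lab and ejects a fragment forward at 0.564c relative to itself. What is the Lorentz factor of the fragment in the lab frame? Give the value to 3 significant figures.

u_lab = (0.564 + 0.652)/(1 + 0.564×0.652) = 1.216/1.36773 = 0.889066
γ = 1/√(1 − 0.889066²) = 2.18

γ ≈ 2.18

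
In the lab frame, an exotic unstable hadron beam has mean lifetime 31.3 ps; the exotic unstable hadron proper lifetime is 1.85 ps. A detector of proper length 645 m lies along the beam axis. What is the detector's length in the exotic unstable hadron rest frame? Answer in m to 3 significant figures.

Time dilation ⇒ γ = Δt/τ₀ = 31.3/1.85 = 16.919
Length contraction: L = L₀/γ = 645/16.919 = 38.1 m

L ≈ 38.1 m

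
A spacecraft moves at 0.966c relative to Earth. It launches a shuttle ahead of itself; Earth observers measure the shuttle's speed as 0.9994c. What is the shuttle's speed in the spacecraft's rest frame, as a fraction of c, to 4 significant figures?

Inverse velocity addition: u' = (u − v)/(1 − uv/c²)
= (0.9994 − 0.966)/(1 − 0.9994×0.966) = 0.03340/0.0345796 = 0.9659

u' ≈ 0.9659c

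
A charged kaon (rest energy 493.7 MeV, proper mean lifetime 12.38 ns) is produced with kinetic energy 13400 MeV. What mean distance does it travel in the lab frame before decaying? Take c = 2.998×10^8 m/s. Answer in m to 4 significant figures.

γ = 1 + K/(m₀c²) = 1 + 13400/493.7 = 28.1420
β = √(1 − 1/γ²) = 0.999368
Dilated lifetime: γτ₀ = 28.1420 × 12.38 ns = 348.398 ns
d = βc·γτ₀ = 0.999368 × (2.998×10^8 m/s) × 3.48398×10^-7 s = 104.4 m

d ≈ 104.4 m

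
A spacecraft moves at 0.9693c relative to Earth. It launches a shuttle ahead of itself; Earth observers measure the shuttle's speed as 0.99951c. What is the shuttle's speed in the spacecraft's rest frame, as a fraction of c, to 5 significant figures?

u' ≈ 0.96905c

Inverse velocity addition: u' = (u − v)/(1 − uv/c²)
= (0.99951 − 0.9693)/(1 − 0.99951×0.9693) = 0.030210/0.03117496 = 0.96905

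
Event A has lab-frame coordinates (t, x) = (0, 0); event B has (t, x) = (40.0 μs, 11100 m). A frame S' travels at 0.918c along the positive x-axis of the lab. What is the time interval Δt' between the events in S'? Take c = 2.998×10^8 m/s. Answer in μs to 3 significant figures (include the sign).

Δt' ≈ 15.2 μs

γ = 1/√(1 − 0.918²) = 2.5216
Δt' = γ(Δt − vΔx/c²) = 2.5216 × (40.0 μs − 0.918×11100 m / (2.998×10^8 m/s))
= 2.5216 × (6.0113 μs) = 15.2 μs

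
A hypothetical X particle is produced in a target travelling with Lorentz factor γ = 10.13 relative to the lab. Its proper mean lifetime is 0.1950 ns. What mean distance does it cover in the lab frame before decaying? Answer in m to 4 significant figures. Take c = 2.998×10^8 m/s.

d ≈ 0.5893 m

β = √(1 − 1/γ²) = √(1 − 1/10.13²) = 0.995116
Dilated lifetime: Δt = γτ₀ = 10.13 × 0.1950 ns = 1.97535 ns
d = vΔt = 0.995116c × 1.97535 ns = 2.98336×10^8 m/s × 1.97535×10^-9 s = 0.5893 m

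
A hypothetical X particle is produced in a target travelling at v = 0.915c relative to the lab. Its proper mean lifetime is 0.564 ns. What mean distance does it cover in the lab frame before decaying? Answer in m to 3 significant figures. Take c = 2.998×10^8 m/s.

γ = 1/√(1 − 0.915²) = 2.4786
Dilated lifetime: Δt = γτ₀ = 2.4786 × 0.564 ns = 1.3979 ns
d = vΔt = 0.915c × 1.3979 ns = 2.7432×10^8 m/s × 1.3979×10^-9 s = 0.383 m

d ≈ 0.383 m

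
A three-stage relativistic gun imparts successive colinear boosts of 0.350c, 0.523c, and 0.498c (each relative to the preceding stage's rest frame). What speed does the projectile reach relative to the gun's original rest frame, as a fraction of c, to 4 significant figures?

Compose boost 2: (0.523 + 0.350)/(1 + 0.523×0.350) = 0.8730/1.18305 = 0.737923
Compose boost 3: (0.498 + 0.737923)/(1 + 0.498×0.737923) = 1.23592/1.36749 = 0.9038

u ≈ 0.9038c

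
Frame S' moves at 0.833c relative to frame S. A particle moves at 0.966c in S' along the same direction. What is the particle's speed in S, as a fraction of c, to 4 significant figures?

Relativistic velocity addition: u = (u' + v)/(1 + u'v/c²)
= (0.966 + 0.833)/(1 + 0.966×0.833) = 1.799/1.80468 = 0.9969

u ≈ 0.9969c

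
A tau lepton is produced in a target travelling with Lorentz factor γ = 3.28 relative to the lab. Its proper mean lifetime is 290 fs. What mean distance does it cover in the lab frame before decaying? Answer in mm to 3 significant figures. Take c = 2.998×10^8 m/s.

d ≈ 0.272 mm

β = √(1 − 1/γ²) = √(1 − 1/3.28²) = 0.95239
Dilated lifetime: Δt = γτ₀ = 3.28 × 290 fs = 951.20 fs
d = vΔt = 0.95239c × 951.20 fs = 2.8553×10^8 m/s × 9.5120×10^-13 s = 0.272 mm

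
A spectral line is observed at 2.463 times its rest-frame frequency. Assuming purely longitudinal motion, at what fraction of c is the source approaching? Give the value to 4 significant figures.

f_obs/f_src = √((1+β)/(1−β)) = 2.463  ⇒  (1+β)/(1−β) = 6.06637
β = |1 − D²|/(1 + D²) = |1 − 6.06637|/(1 + 6.06637) = 0.7170

β ≈ 0.7170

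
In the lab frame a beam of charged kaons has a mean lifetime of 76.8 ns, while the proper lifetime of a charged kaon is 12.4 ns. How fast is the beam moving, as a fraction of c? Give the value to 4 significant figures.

β ≈ 0.9869

γ = Δt/τ₀ = 76.8/12.4 = 6.19355
β = √(1 − 1/γ²) = √(1 − 1/6.19355²) = 0.9869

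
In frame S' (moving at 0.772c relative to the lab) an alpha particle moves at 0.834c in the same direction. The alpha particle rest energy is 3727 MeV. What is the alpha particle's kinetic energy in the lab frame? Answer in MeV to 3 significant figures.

K ≈ 13700 MeV

u_lab = (0.834 + 0.772)/(1 + 0.834×0.772) = 0.976976
γ = 1/√(1 − 0.976976²) = 4.6871
K = (γ − 1)m₀c² = (4.6871 − 1) × 3727 = 3.6871 × 3727 = 13700 MeV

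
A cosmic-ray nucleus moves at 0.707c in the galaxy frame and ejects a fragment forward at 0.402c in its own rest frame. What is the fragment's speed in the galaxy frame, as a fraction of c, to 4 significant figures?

Compose boost 2: (0.402 + 0.707)/(1 + 0.402×0.707) = 1.109/1.28421 = 0.8636

u ≈ 0.8636c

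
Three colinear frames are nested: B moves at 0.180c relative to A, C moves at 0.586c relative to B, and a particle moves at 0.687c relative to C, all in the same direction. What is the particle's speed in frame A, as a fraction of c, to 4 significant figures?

Compose boost 2: (0.586 + 0.180)/(1 + 0.586×0.180) = 0.7660/1.10548 = 0.692912
Compose boost 3: (0.687 + 0.692912)/(1 + 0.687×0.692912) = 1.37991/1.47603 = 0.9349

u ≈ 0.9349c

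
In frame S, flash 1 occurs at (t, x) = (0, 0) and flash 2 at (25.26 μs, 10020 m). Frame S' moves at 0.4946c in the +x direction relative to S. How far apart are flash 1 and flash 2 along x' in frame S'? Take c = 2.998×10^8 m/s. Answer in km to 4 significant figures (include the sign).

γ = 1/√(1 − 0.4946²) = 1.15059
Δx' = γ(Δx − vΔt) = 1.15059 × (10020 m − 0.4946×(2.998×10^8 m/s)×25.26×10^-6 s)
= 1.15059 × (6274.42 m) = 7.219 km

Δx' ≈ 7.219 km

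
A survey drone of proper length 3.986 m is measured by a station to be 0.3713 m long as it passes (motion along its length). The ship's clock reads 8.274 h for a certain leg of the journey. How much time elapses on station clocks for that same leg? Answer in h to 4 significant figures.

Δt ≈ 88.82 h

Length contraction ⇒ γ = L₀/L = 3.986/0.3713 = 10.7353
Time dilation: Δt = γτ₀ = 10.7353 × 8.274 h = 88.82 h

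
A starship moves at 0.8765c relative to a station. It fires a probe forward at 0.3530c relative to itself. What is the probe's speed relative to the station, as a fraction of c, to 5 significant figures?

Relativistic velocity addition: u = (u' + v)/(1 + u'v/c²)
= (0.3530 + 0.8765)/(1 + 0.3530×0.8765) = 1.2295/1.309404 = 0.93898

u ≈ 0.93898c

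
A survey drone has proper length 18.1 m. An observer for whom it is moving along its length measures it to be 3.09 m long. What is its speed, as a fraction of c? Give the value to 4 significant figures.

γ = L₀/L = 18.1/3.09 = 5.85761
β = √(1 − 1/γ²) = 0.9853

β ≈ 0.9853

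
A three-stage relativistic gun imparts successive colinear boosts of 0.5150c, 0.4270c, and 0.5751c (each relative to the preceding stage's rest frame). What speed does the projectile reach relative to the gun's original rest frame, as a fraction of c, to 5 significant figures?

Compose boost 2: (0.4270 + 0.5150)/(1 + 0.4270×0.5150) = 0.94200/1.219905 = 0.7721913
Compose boost 3: (0.5751 + 0.7721913)/(1 + 0.5751×0.7721913) = 1.347291/1.444087 = 0.93297

u ≈ 0.93297c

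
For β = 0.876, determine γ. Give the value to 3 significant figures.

γ ≈ 2.07

γ = 1/√(1 − β²) = 1/√(1 − 0.876²) = 1/√(0.23262) = 2.07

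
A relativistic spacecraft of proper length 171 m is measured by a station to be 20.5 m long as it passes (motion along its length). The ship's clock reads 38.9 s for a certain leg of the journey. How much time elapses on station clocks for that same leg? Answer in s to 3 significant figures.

Length contraction ⇒ γ = L₀/L = 171/20.5 = 8.3415
Time dilation: Δt = γτ₀ = 8.3415 × 38.9 s = 324 s

Δt ≈ 324 s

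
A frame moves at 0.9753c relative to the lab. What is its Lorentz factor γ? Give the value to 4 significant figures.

γ ≈ 4.527

γ = 1/√(1 − β²) = 1/√(1 − 0.9753²) = 1/√(0.0487899) = 4.527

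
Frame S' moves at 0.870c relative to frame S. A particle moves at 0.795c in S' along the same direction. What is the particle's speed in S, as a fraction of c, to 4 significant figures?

Relativistic velocity addition: u = (u' + v)/(1 + u'v/c²)
= (0.795 + 0.870)/(1 + 0.795×0.870) = 1.665/1.69165 = 0.9842

u ≈ 0.9842c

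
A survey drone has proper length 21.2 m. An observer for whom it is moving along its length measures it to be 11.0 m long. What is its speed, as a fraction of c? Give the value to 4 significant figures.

β ≈ 0.8549

γ = L₀/L = 21.2/11.0 = 1.92727
β = √(1 − 1/γ²) = 0.8549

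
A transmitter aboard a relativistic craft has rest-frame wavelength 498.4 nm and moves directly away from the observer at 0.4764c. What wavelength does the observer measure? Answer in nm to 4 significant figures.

λ_obs ≈ 836.9 nm

Relativistic Doppler: λ_obs = λ_src √((1+β)/(1−β))
= 498.4 × √(1.47640/0.523600) = 498.4 × 1.67920 = 836.9 nm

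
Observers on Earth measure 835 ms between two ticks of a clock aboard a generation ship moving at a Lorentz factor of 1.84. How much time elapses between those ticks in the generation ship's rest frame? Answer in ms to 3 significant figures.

γ = 1.84 (given)
Proper time: τ₀ = Δt/γ = 835/1.84 = 454 ms

τ₀ ≈ 454 ms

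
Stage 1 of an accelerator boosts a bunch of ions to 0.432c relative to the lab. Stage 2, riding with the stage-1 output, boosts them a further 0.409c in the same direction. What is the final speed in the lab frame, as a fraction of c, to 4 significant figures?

u ≈ 0.7147c

Compose boost 2: (0.409 + 0.432)/(1 + 0.409×0.432) = 0.8410/1.17669 = 0.7147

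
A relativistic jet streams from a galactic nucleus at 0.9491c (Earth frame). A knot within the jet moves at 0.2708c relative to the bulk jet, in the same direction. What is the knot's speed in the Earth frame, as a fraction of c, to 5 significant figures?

Relativistic velocity addition: u = (u' + v)/(1 + u'v/c²)
= (0.2708 + 0.9491)/(1 + 0.2708×0.9491) = 1.2199/1.257016 = 0.97047

u ≈ 0.97047c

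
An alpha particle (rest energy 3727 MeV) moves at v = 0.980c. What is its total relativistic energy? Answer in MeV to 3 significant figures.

γ = 1/√(1 − 0.980²) = 5.0252
E = γm₀c² = 5.0252 × 3727 MeV = 18700 MeV

E ≈ 18700 MeV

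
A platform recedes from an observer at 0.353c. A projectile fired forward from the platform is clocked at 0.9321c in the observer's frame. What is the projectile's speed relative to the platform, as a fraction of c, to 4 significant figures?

u' ≈ 0.8631c

Inverse velocity addition: u' = (u − v)/(1 − uv/c²)
= (0.9321 − 0.353)/(1 − 0.9321×0.353) = 0.5791/0.670969 = 0.8631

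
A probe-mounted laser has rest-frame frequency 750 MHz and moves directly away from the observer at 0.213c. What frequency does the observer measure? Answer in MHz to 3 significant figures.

Relativistic Doppler: f_obs = f_src √((1−β)/(1+β))
= 750 × √(0.78700/1.2130) = 750 × 0.80548 = 604 MHz

f_obs ≈ 604 MHz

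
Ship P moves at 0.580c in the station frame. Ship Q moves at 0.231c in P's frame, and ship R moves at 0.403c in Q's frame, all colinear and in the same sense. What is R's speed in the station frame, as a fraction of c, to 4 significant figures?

u ≈ 0.8680c

Compose boost 2: (0.231 + 0.580)/(1 + 0.231×0.580) = 0.8110/1.13398 = 0.715180
Compose boost 3: (0.403 + 0.715180)/(1 + 0.403×0.715180) = 1.11818/1.28822 = 0.8680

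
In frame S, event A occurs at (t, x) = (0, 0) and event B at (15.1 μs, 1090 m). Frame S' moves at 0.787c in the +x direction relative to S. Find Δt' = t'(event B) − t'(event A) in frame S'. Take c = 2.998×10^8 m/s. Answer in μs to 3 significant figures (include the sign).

γ = 1/√(1 − 0.787²) = 1.6209
Δt' = γ(Δt − vΔx/c²) = 1.6209 × (15.1 μs − 0.787×1090 m / (2.998×10^8 m/s))
= 1.6209 × (12.239 μs) = 19.8 μs

Δt' ≈ 19.8 μs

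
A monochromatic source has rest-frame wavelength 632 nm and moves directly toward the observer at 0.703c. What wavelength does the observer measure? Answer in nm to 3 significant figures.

λ_obs ≈ 264 nm

Relativistic Doppler: λ_obs = λ_src √((1−β)/(1+β))
= 632 × √(0.29700/1.7030) = 632 × 0.41761 = 264 nm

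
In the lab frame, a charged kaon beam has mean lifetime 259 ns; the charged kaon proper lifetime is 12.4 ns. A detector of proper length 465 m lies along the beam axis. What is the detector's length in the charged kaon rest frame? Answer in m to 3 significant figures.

Time dilation ⇒ γ = Δt/τ₀ = 259/12.4 = 20.887
Length contraction: L = L₀/γ = 465/20.887 = 22.3 m

L ≈ 22.3 m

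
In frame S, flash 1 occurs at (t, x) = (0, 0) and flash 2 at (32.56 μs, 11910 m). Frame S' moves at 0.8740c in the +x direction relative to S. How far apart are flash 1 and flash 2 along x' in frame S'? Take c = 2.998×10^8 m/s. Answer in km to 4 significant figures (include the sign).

Δx' ≈ 6.953 km

γ = 1/√(1 − 0.8740²) = 2.05793
Δx' = γ(Δx − vΔt) = 2.05793 × (11910 m − 0.8740×(2.998×10^8 m/s)×32.56×10^-6 s)
= 2.05793 × (3378.46 m) = 6.953 km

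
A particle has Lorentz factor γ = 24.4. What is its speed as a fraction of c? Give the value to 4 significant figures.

β = √(1 − 1/γ²) = √(1 − 1/24.4²) = √(0.998320) = 0.9992

β ≈ 0.9992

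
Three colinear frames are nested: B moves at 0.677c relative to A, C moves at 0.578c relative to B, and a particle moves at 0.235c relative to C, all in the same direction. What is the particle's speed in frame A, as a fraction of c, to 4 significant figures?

Compose boost 2: (0.578 + 0.677)/(1 + 0.578×0.677) = 1.255/1.39131 = 0.902030
Compose boost 3: (0.235 + 0.902030)/(1 + 0.235×0.902030) = 1.13703/1.21198 = 0.9382

u ≈ 0.9382c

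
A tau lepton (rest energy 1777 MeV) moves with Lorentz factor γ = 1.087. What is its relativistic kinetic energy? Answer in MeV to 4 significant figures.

K ≈ 154.6 MeV

γ = 1.087 (given)
K = (γ − 1)m₀c² = (1.087 − 1) × 1777 MeV = 0.0870000 × 1777 MeV = 154.6 MeV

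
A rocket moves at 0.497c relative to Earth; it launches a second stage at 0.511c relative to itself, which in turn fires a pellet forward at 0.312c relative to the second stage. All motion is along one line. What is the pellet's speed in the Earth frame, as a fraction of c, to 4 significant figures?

u ≈ 0.8921c

Compose boost 2: (0.511 + 0.497)/(1 + 0.511×0.497) = 1.008/1.25397 = 0.803849
Compose boost 3: (0.312 + 0.803849)/(1 + 0.312×0.803849) = 1.11585/1.25080 = 0.8921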